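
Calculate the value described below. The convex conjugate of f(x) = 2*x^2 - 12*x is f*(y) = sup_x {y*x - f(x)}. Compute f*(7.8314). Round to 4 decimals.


f*(y) = sup_x {y*x - a*x^2 - b*x} = sup_x {(y-b)*x - a*x^2}
FOC: (y - b) - 2a*x = 0 => x* = (y - b)/(2a)
x* = (7.8314 + 12)/(2*2) = 4.9579
f*(7.8314) = (y-b)^2/(4a) = (7.8314 + 12)^2/(4*2)
= 393.2844/8 = 49.1606


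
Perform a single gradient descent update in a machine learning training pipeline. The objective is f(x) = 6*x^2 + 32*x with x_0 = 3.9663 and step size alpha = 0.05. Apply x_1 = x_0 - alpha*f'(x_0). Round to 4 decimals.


We compute the gradient at x_0 and apply the update.
f'(x) = 12*x + 32
f'(3.9663) = 12*3.9663 + 32 = 79.5956
x_1 = 3.9663 - 0.05*79.5956 = -0.0135


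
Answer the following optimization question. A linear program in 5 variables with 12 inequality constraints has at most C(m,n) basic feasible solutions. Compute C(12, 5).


Each vertex corresponds to some choice of n active constraints out of m, so the number of vertices is at most C(m, n) = m! / (n!(m-n)!).
m = 12, n = 5
Numerator: 12 * 11 * 10 * 9 * 8
Denominator: 5! = 120
C(12, 5) = 792


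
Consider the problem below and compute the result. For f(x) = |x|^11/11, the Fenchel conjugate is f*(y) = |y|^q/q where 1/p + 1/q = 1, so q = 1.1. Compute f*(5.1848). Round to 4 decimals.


The conjugate exponent q satisfies 1/p + 1/q = 1.
p = 11, so q = 11/(11 - 1) = 1.1
|y|^q = 5.1848^1.1 = 6.1123
f*(5.1848) = 6.1123 / 1.1 = 5.5566


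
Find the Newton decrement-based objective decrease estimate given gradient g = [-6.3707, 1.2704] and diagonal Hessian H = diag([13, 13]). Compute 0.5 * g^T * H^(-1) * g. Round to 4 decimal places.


Step 1: H is diagonal, so H^(-1) * g = [-0.4901, 0.0977].
Step 2: g^T H^(-1) g = sum_i g_i^2 / H_ii
  = (-6.3707)^2/13 + (1.2704)^2/13
  = 3.122 + 0.1241 = 3.2461
Step 3: Objective decrease = 0.5 * g^T H^(-1) g = 1.6231


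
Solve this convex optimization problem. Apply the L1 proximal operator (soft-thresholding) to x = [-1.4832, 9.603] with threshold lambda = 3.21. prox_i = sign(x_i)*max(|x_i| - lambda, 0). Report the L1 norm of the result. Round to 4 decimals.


Soft-thresholding with lambda = 3.21:
prox(-1.4832) = sign(-1.4832)*max(|-1.4832| - 3.21, 0) = 0.0
prox(9.603) = sign(9.603)*max(|9.603| - 3.21, 0) = 6.393
prox(x) = [0.0, 6.393]
||prox(x)||_1 = 0.0 + 6.393 = 6.393


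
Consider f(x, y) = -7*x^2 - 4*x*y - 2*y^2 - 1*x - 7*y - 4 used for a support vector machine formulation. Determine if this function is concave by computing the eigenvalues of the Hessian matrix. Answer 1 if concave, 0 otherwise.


The Hessian of f(x,y) = -7*x^2 - 4*x*y - 2*y^2 - 1*x - 7*y - 4 is:
H = [[-14, -4], [-4, -4]]
Trace = -14 - 4 = -18
Determinant = -14*-4 - (-4)^2 = 40
Discriminant = (-18)^2 - 4*40 = 164.0
Eigenvalues: lambda_1 = -15.4031, lambda_2 = -2.5969
The function is concave.

1


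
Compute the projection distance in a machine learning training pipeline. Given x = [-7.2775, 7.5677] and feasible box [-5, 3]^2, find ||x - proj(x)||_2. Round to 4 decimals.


Project each component onto [-5, 3].
clip(-7.2775) = -5.0, clip(7.5677) = 3.0
Projection = [-5.0, 3.0]
Squared diffs: [5.187, 20.8639]
Distance = sqrt(26.0509) = 5.104


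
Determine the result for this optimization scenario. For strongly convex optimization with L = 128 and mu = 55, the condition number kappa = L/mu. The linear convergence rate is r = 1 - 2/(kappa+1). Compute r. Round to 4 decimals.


Step 1: Compute the condition number.
kappa = L/mu = 128/55 = 2.3273
Step 2: Compute the convergence rate.
r = 1 - 2/(kappa + 1) = 1 - 2*mu/(L + mu) = (L - mu)/(L + mu) = 73/183 = 0.3989


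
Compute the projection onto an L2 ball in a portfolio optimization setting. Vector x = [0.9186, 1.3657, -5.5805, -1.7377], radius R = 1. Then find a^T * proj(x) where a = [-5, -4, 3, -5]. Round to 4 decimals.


Step 1: Compute ||x|| (intermediates to 6 decimals).
||x|| = sqrt(0.9186^2 + 1.3657^2 + (-5.5805)^2 + (-1.7377)^2) = 6.072112
Step 2: Project.
Since ||x|| > R, scale = R/||x|| = 1/6.072112 = 0.164687, proj(x) = scale * x
proj(x) = [0.151281, 0.224913, -0.919036, -0.286177]
Step 3: Dot product.
a^T * proj(x) = -5*0.151281 - 4*0.224913 + 3*(-0.919036) - 5*(-0.286177) = -2.9823


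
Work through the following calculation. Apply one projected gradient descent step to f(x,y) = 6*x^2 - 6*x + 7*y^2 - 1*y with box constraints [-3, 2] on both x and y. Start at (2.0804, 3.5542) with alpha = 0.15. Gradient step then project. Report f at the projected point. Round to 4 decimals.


Step 1: Compute gradient at (2.0804, 3.5542).
grad_x = 2*6*2.0804 - 6 = 18.9648
grad_y = 2*7*3.5542 - 1 = 48.7588
Step 2: Gradient step.
x_raw = 2.0804 - 0.15*18.9648 = -0.7643
y_raw = 3.5542 - 0.15*48.7588 = -3.7596
Step 3: Project onto [-3, 2].
x_proj = clip(-0.7643) = -0.7643
y_proj = clip(-3.7596) = -3.0
Step 4: Evaluate f.
f(-0.7643, -3.0) = 74.091


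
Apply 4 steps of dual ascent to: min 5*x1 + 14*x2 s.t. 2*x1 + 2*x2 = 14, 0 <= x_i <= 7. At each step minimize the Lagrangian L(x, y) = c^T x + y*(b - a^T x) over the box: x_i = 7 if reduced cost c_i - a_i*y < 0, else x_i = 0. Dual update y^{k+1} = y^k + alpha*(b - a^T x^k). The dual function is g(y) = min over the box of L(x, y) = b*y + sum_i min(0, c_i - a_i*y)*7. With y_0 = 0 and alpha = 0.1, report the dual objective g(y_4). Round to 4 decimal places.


Dual ascent for LP: min 5*x1 + 14*x2, 2*x1 + 2*x2 = 14, 0 <= x_i <= 7
Step 1: y^k = 0.0, reduced costs: (5.0, 14.0)
  x^k = (0.0, 0.0), subgradient = b - a^T x = 14.0
  y^{k+1} = 0.0 + 0.1*14.0 = 1.4
Step 2: y^k = 1.4, reduced costs: (2.2, 11.2)
  x^k = (0.0, 0.0), subgradient = b - a^T x = 14.0
  y^{k+1} = 1.4 + 0.1*14.0 = 2.8
Step 3: y^k = 2.8, reduced costs: (-0.6, 8.4)
  x^k = (7.0, 0.0), subgradient = b - a^T x = 0.0
  y^{k+1} = 2.8 + 0.1*0.0 = 2.8
Step 4: y^k = 2.8, reduced costs: (-0.6, 8.4)
  x^k = (7.0, 0.0), subgradient = b - a^T x = 0.0
  y^{k+1} = 2.8 + 0.1*0.0 = 2.8
Dual objective at y_4 = 2.8: reduced costs (-0.6, 8.4), box minimizer x = (7.0, 0.0)
g(y_4) = b*y + (c1 - a1*y)*x1 + (c2 - a2*y)*x2 = 14*2.8 + (-0.6)*7.0 + 8.4*0.0 = 39.2 - 4.2 + 0.0 = 35.0


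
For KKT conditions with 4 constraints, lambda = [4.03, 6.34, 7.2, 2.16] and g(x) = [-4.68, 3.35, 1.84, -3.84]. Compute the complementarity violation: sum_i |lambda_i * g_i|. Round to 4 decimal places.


KKT complementary slackness check:
lambda_1 * g_1 = 4.03 * -4.68 = -18.8604
lambda_2 * g_2 = 6.34 * 3.35 = 21.239
lambda_3 * g_3 = 7.2 * 1.84 = 13.248
lambda_4 * g_4 = 2.16 * -3.84 = -8.2944
Total violation = 18.8604 + 21.239 + 13.248 + 8.2944 = 61.6418


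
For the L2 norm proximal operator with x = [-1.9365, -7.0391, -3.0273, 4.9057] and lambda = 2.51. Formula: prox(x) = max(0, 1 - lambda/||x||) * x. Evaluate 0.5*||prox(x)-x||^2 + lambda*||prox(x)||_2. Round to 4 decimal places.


Step 1: Compute ||x||.
||x|| = 9.3021
Step 2: Compute scaling factor.
scale = max(0, 1 - 2.51/9.3021) = 0.7302
Step 3: prox(x) = [-1.414, -5.1397, -2.2104, 3.582]
||prox(x)|| = 6.7921
Step 4: Proximal objective.
0.5*||prox-x||^2 = 3.1501
lambda*||prox|| = 17.0482
Total = 20.1983


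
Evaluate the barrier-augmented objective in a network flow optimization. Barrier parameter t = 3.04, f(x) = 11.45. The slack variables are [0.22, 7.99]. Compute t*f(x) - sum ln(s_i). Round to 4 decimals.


Step 1: Compute log-barrier.
ln values: [-1.5141, 2.0782]
phi = -(-1.5141 + 2.0782) = -0.5641
Step 2: Compute augmented objective.
t*f(x) = 3.04*11.45 = 34.808
Total = 34.808 - 0.5641 = 34.2439


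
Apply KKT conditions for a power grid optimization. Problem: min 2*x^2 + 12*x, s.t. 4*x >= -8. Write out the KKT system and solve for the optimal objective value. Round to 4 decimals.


Step 1: Try lambda = 0 (constraint inactive).
x_unc = -12/(2*2) = -3.0
Check: 4*-3.0 = -12.0 < -8 -- violated!
Step 2: Constraint must be active: 4*x = -8
x* = -8/4 = -2.0
lambda = (2*2*(-2.0) + 12)/4 = 1.0
Step 3: Compute optimal value.
f(x*) = 2*(-2.0)^2 + 12*(-2.0) = -16.0


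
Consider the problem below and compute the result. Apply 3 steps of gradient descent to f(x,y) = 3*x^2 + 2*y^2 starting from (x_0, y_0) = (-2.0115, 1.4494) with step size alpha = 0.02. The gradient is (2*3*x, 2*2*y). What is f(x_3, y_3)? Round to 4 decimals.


Gradient descent on f(x,y) = 3*x^2 + 2*y^2.
Starting point: (-2.0115, 1.4494), alpha = 0.02
Step 1: grad_x = 2*3*-2.0115 = -12.069, grad_y = 2*2*1.4494 = 5.7976
  x_1 = -2.0115 - 0.02*-12.069 = -1.7701
  y_1 = 1.4494 - 0.02*5.7976 = 1.3334
Step 2: grad_x = 2*3*-1.7701 = -10.6207, grad_y = 2*2*1.3334 = 5.3338
  x_2 = -1.7701 - 0.02*-10.6207 = -1.5577
  y_2 = 1.3334 - 0.02*5.3338 = 1.2268
Step 3: grad_x = 2*3*-1.5577 = -9.3462, grad_y = 2*2*1.2268 = 4.9071
  x_3 = -1.5577 - 0.02*-9.3462 = -1.3708
  y_3 = 1.2268 - 0.02*4.9071 = 1.1286
f(-1.3708, 1.1286) = 3*(-1.3708)^2 + 2*1.1286^2 = 8.1847


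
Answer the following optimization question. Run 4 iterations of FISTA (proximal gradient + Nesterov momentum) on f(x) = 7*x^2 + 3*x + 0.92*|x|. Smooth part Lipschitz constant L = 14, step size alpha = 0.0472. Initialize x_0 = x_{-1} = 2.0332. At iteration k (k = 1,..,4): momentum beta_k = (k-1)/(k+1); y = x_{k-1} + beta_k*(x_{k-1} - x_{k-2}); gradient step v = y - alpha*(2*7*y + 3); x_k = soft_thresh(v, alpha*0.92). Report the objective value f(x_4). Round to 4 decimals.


FISTA on f(x) = 7*x^2 + 3*x + 0.92*|x|
L = 14, alpha = 0.0472
Iteration 1: beta = 0.0, y = 2.0332 + 0.0*(2.0332 - 2.0332) = 2.0332
  grad(y) = 31.4648, v = y - alpha*grad = 0.5481
  prox(v) = soft_thresh(0.5481, 0.0434) = 0.5046
Iteration 2: beta = 0.3333, y = 0.5046 + 0.3333*(0.5046 - 2.0332) = -0.0049
  grad(y) = 2.9316, v = y - alpha*grad = -0.1433
  prox(v) = soft_thresh(-0.1433, 0.0434) = -0.0998
Iteration 3: beta = 0.5, y = -0.0998 + 0.5*(-0.0998 - 0.5046) = -0.4021
  grad(y) = -2.6289, v = y - alpha*grad = -0.278
  prox(v) = soft_thresh(-0.278, 0.0434) = -0.2346
Iteration 4: beta = 0.6, y = -0.2346 + 0.6*(-0.2346 + 0.0998) = -0.3154
  grad(y) = -1.4155, v = y - alpha*grad = -0.2486
  prox(v) = soft_thresh(-0.2486, 0.0434) = -0.2052
f(x_4) = 7*(-0.2052)^2 + 3*(-0.2052) + 0.92*|-0.2052| = -0.1321


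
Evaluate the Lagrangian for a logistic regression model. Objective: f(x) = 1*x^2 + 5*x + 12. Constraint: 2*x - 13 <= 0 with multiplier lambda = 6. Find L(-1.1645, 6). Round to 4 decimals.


Step 1: Evaluate f(x).
f(-1.1645) = 1*(-1.1645)^2 + 5*(-1.1645) + 12 = 7.5336
Step 2: Evaluate g(x).
g(-1.1645) = 2*-1.1645 - 13 = -15.329
Step 3: Compute Lagrangian.
L = 7.5336 + 6*-15.329 = -84.4404


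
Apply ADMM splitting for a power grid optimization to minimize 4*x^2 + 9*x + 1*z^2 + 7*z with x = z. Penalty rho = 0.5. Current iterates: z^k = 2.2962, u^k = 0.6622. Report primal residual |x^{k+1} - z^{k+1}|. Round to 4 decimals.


ADMM iteration with rho = 0.5, z^k = 2.2962, u^k = 0.6622
Step 1: x-update.
Minimize 4*x^2 + 9*x + (0.5/2)*(x - 2.2962 + 0.6622)^2
FOC: (2*4 + 0.5)*x = -9 + 0.5*(2.2962 - 0.6622)
x^{k+1} = -0.9627
Step 2: z-update.
Minimize 1*z^2 + 7*z + (0.5/2)*(-0.9627 - z + 0.6622)^2
FOC: (2*1 + 0.5)*z = -7 + 0.5*(-0.9627 + 0.6622)
z^{k+1} = -2.8601
Step 3: u-update.
u^{k+1} = 0.6622 - 0.9627 + 2.8601 = 2.5596
Step 4: Primal residual = |-0.9627 + 2.8601| = 1.8974


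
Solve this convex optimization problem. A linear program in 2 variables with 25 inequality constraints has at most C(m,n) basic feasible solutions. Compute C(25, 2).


Each vertex corresponds to some choice of n active constraints out of m, so the number of vertices is at most C(m, n) = m! / (n!(m-n)!).
m = 25, n = 2
Numerator: 25 * 24
Denominator: 2! = 2
C(25, 2) = 300


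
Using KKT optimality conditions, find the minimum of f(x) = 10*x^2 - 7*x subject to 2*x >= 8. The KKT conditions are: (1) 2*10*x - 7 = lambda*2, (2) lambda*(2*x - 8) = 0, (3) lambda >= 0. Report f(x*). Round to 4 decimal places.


Step 1: Try lambda = 0 (constraint inactive).
x_unc = 7/(2*10) = 0.35
Check: 2*0.35 = 0.7 < 8 -- violated!
Step 2: Constraint must be active: 2*x = 8
x* = 8/2 = 4.0
lambda = (2*10*4.0 - 7)/2 = 36.5
Step 3: Compute optimal value.
f(x*) = 10*4.0^2 - 7*4.0 = 132.0


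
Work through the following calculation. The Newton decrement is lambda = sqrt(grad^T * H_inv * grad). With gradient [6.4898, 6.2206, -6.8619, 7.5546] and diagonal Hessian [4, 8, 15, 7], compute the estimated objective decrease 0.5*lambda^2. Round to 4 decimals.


Step 1: H is diagonal, so H^(-1) * g = [1.6225, 0.7776, -0.4575, 1.0792].
Step 2: g^T H^(-1) g = sum_i g_i^2 / H_ii
  = (6.4898)^2/4 + (6.2206)^2/8 + (-6.8619)^2/15 + (7.5546)^2/7
  = 10.5294 + 4.837 + 3.139 + 8.1531 = 26.6585
Step 3: Objective decrease = 0.5 * g^T H^(-1) g = 13.3293


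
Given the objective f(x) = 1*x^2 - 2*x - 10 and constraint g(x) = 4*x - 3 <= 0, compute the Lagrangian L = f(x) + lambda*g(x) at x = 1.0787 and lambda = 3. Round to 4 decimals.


Step 1: Evaluate f(x).
f(1.0787) = 1*1.0787^2 - 2*1.0787 - 10 = -10.9938
Step 2: Evaluate g(x).
g(1.0787) = 4*1.0787 - 3 = 1.3148
Step 3: Compute Lagrangian.
L = -10.9938 + 3*1.3148 = -7.0494


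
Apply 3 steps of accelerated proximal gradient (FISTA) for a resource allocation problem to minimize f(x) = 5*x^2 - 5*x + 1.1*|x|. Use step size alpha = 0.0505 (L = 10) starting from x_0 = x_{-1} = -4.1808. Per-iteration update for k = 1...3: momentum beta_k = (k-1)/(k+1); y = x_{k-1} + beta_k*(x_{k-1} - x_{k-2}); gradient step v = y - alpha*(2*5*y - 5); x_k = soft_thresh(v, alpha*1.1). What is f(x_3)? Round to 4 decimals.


FISTA on f(x) = 5*x^2 - 5*x + 1.1*|x|
L = 10, alpha = 0.0505
Iteration 1: beta = 0.0, y = -4.1808 + 0.0*(-4.1808 + 4.1808) = -4.1808
  grad(y) = -46.808, v = y - alpha*grad = -1.817
  prox(v) = soft_thresh(-1.817, 0.0556) = -1.7614
Iteration 2: beta = 0.3333, y = -1.7614 + 0.3333*(-1.7614 + 4.1808) = -0.955
  grad(y) = -14.5499, v = y - alpha*grad = -0.2202
  prox(v) = soft_thresh(-0.2202, 0.0556) = -0.1647
Iteration 3: beta = 0.5, y = -0.1647 + 0.5*(-0.1647 + 1.7614) = 0.6337
  grad(y) = 1.3371, v = y - alpha*grad = 0.5662
  prox(v) = soft_thresh(0.5662, 0.0556) = 0.5106
f(x_3) = 5*0.5106^2 - 5*0.5106 + 1.1*|0.5106| = -0.6877


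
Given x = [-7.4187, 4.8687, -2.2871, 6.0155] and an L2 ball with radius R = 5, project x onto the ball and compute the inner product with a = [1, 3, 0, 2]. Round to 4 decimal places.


Step 1: Compute ||x|| (intermediates to 6 decimals).
||x|| = sqrt((-7.4187)^2 + 4.8687^2 + (-2.2871)^2 + 6.0155^2) = 10.961679
Step 2: Project.
Since ||x|| > R, scale = R/||x|| = 5/10.961679 = 0.456135, proj(x) = scale * x
proj(x) = [-3.383929, 2.220784, -1.043226, 2.74388]
Step 3: Dot product.
a^T * proj(x) = 1*(-3.383929) + 3*2.220784 + 0*(-1.043226) + 2*2.74388 = 8.7662


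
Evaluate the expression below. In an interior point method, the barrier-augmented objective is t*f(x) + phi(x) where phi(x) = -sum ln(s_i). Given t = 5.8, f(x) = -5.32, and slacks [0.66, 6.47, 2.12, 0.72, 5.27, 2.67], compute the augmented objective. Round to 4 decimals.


Step 1: Compute log-barrier.
ln values: [-0.4155, 1.8672, 0.7514, -0.3285, 1.662, 0.9821]
phi = -(-0.4155 + 1.8672 + 0.7514 - 0.3285 + 1.662 + 0.9821) = -4.5187
Step 2: Compute augmented objective.
t*f(x) = 5.8*-5.32 = -30.856
Total = -30.856 - 4.5187 = -35.3747


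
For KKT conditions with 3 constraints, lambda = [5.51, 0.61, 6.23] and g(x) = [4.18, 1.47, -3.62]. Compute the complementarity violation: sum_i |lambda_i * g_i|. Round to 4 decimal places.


KKT complementary slackness check:
lambda_1 * g_1 = 5.51 * 4.18 = 23.0318
lambda_2 * g_2 = 0.61 * 1.47 = 0.8967
lambda_3 * g_3 = 6.23 * -3.62 = -22.5526
Total violation = 23.0318 + 0.8967 + 22.5526 = 46.4811


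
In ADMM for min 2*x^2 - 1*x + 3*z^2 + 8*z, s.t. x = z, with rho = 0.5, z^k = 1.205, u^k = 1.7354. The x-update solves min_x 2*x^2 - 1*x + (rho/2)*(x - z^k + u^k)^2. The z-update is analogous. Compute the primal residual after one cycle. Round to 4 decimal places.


ADMM iteration with rho = 0.5, z^k = 1.205, u^k = 1.7354
Step 1: x-update.
Minimize 2*x^2 - 1*x + (0.5/2)*(x - 1.205 + 1.7354)^2
FOC: (2*2 + 0.5)*x = 1 + 0.5*(1.205 - 1.7354)
x^{k+1} = 0.1633
Step 2: z-update.
Minimize 3*z^2 + 8*z + (0.5/2)*(0.1633 - z + 1.7354)^2
FOC: (2*3 + 0.5)*z = -8 + 0.5*(0.1633 + 1.7354)
z^{k+1} = -1.0847
Step 3: u-update.
u^{k+1} = 1.7354 + 0.1633 + 1.0847 = 2.9834
Step 4: Primal residual = |0.1633 + 1.0847| = 1.248


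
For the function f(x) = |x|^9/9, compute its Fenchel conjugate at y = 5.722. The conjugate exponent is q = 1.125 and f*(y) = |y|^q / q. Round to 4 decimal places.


The conjugate exponent q satisfies 1/p + 1/q = 1.
p = 9, so q = 9/(9 - 1) = 1.125
|y|^q = 5.722^1.125 = 7.1161
f*(5.722) = 7.1161 / 1.125 = 6.3254


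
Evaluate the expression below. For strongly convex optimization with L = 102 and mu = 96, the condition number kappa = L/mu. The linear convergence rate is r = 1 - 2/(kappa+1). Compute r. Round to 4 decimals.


Step 1: Compute the condition number.
kappa = L/mu = 102/96 = 1.0625
Step 2: Compute the convergence rate.
r = 1 - 2/(kappa + 1) = 1 - 2*mu/(L + mu) = (L - mu)/(L + mu) = 6/198 = 0.0303


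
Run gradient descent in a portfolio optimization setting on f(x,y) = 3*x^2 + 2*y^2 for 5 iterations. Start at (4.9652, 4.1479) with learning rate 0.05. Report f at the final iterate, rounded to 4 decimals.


Gradient descent on f(x,y) = 3*x^2 + 2*y^2.
Starting point: (4.9652, 4.1479), alpha = 0.05
Step 1: grad_x = 2*3*4.9652 = 29.7912, grad_y = 2*2*4.1479 = 16.5916
  x_1 = 4.9652 - 0.05*29.7912 = 3.4756
  y_1 = 4.1479 - 0.05*16.5916 = 3.3183
Step 2: grad_x = 2*3*3.4756 = 20.8538, grad_y = 2*2*3.3183 = 13.2733
  x_2 = 3.4756 - 0.05*20.8538 = 2.4329
  y_2 = 3.3183 - 0.05*13.2733 = 2.6547
Step 3: grad_x = 2*3*2.4329 = 14.5977, grad_y = 2*2*2.6547 = 10.6186
  x_3 = 2.4329 - 0.05*14.5977 = 1.7031
  y_3 = 2.6547 - 0.05*10.6186 = 2.1237
Step 4: grad_x = 2*3*1.7031 = 10.2184, grad_y = 2*2*2.1237 = 8.4949
  x_4 = 1.7031 - 0.05*10.2184 = 1.1921
  y_4 = 2.1237 - 0.05*8.4949 = 1.699
Step 5: grad_x = 2*3*1.1921 = 7.1529, grad_y = 2*2*1.699 = 6.7959
  x_5 = 1.1921 - 0.05*7.1529 = 0.8345
  y_5 = 1.699 - 0.05*6.7959 = 1.3592
f(0.8345, 1.3592) = 3*0.8345^2 + 2*1.3592^2 = 5.7839


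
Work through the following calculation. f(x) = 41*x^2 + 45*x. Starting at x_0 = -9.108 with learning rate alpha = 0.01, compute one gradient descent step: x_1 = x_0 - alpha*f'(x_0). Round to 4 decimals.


We compute the gradient at x_0 and apply the update.
f'(x) = 82*x + 45
f'(-9.108) = 82*-9.108 + 45 = -701.856
x_1 = -9.108 - 0.01*-701.856 = -2.0894


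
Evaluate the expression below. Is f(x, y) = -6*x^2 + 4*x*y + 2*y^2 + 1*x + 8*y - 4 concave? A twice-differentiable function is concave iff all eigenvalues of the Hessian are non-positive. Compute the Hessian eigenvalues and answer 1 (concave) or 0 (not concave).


The Hessian of f(x,y) = -6*x^2 + 4*x*y + 2*y^2 + 1*x + 8*y - 4 is:
H = [[-12, 4], [4, 4]]
Trace = -12 + 4 = -8
Determinant = -12*4 - (4)^2 = -64
Discriminant = (-8)^2 - 4*-64 = 320.0
Eigenvalues: lambda_1 = -12.9443, lambda_2 = 4.9443
The function is not concave.

0


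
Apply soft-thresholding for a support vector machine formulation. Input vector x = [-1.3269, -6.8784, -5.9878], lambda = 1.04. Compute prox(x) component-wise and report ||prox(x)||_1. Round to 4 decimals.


Soft-thresholding with lambda = 1.04:
prox(-1.3269) = sign(-1.3269)*max(|-1.3269| - 1.04, 0) = -0.2869
prox(-6.8784) = sign(-6.8784)*max(|-6.8784| - 1.04, 0) = -5.8384
prox(-5.9878) = sign(-5.9878)*max(|-5.9878| - 1.04, 0) = -4.9478
prox(x) = [-0.2869, -5.8384, -4.9478]
||prox(x)||_1 = 0.2869 + 5.8384 + 4.9478 = 11.0731


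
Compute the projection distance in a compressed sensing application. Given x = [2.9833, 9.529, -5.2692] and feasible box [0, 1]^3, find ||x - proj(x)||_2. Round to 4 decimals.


Project each component onto [0, 1].
clip(2.9833) = 1.0, clip(9.529) = 1.0, clip(-5.2692) = 0.0
Projection = [1.0, 1.0, 0.0]
Squared diffs: [3.9335, 72.7438, 27.7645]
Distance = sqrt(104.4418) = 10.2197


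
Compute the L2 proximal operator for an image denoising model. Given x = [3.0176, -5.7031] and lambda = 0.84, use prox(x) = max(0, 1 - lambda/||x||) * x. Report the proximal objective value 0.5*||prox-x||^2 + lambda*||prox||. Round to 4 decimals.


Step 1: Compute ||x||.
||x|| = 6.4522
Step 2: Compute scaling factor.
scale = max(0, 1 - 0.84/6.4522) = 0.8698
Step 3: prox(x) = [2.6247, -4.9606]
||prox(x)|| = 5.6122
Step 4: Proximal objective.
0.5*||prox-x||^2 = 0.3528
lambda*||prox|| = 4.7142
Total = 5.0671


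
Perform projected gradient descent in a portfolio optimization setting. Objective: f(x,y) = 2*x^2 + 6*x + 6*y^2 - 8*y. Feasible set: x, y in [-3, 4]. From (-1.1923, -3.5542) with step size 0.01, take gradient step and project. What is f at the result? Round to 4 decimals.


Step 1: Compute gradient at (-1.1923, -3.5542).
grad_x = 2*2*-1.1923 + 6 = 1.2308
grad_y = 2*6*-3.5542 - 8 = -50.6504
Step 2: Gradient step.
x_raw = -1.1923 - 0.01*1.2308 = -1.2046
y_raw = -3.5542 - 0.01*-50.6504 = -3.0477
Step 3: Project onto [-3, 4].
x_proj = clip(-1.2046) = -1.2046
y_proj = clip(-3.0477) = -3.0
Step 4: Evaluate f.
f(-1.2046, -3.0) = 73.6745


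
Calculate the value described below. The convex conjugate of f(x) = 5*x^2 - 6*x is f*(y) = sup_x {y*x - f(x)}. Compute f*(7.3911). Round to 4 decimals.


f*(y) = sup_x {y*x - a*x^2 - b*x} = sup_x {(y-b)*x - a*x^2}
FOC: (y - b) - 2a*x = 0 => x* = (y - b)/(2a)
x* = (7.3911 + 6)/(2*5) = 1.3391
f*(7.3911) = (y-b)^2/(4a) = (7.3911 + 6)^2/(4*5)
= 179.3216/20 = 8.9661


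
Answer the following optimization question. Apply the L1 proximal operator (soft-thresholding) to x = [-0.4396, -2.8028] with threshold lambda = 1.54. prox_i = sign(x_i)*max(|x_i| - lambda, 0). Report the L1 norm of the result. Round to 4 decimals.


Soft-thresholding with lambda = 1.54:
prox(-0.4396) = sign(-0.4396)*max(|-0.4396| - 1.54, 0) = 0.0
prox(-2.8028) = sign(-2.8028)*max(|-2.8028| - 1.54, 0) = -1.2628
prox(x) = [0.0, -1.2628]
||prox(x)||_1 = 0.0 + 1.2628 = 1.2628


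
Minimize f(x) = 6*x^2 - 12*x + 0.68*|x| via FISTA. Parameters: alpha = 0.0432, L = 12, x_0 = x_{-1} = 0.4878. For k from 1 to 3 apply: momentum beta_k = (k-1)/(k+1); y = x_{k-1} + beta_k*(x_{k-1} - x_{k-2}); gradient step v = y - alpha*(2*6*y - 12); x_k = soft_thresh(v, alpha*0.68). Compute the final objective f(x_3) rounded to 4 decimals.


FISTA on f(x) = 6*x^2 - 12*x + 0.68*|x|
L = 12, alpha = 0.0432
Iteration 1: beta = 0.0, y = 0.4878 + 0.0*(0.4878 - 0.4878) = 0.4878
  grad(y) = -6.1464, v = y - alpha*grad = 0.7533
  prox(v) = soft_thresh(0.7533, 0.0294) = 0.7239
Iteration 2: beta = 0.3333, y = 0.7239 + 0.3333*(0.7239 - 0.4878) = 0.8027
  grad(y) = -2.368, v = y - alpha*grad = 0.905
  prox(v) = soft_thresh(0.905, 0.0294) = 0.8756
Iteration 3: beta = 0.5, y = 0.8756 + 0.5*(0.8756 - 0.7239) = 0.9514
  grad(y) = -0.5831, v = y - alpha*grad = 0.9766
  prox(v) = soft_thresh(0.9766, 0.0294) = 0.9472
f(x_3) = 6*0.9472^2 - 12*0.9472 + 0.68*|0.9472| = -5.3392


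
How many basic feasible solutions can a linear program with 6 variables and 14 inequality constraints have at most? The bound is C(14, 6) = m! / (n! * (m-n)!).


Each vertex corresponds to some choice of n active constraints out of m, so the number of vertices is at most C(m, n) = m! / (n!(m-n)!).
m = 14, n = 6
Numerator: 14 * 13 * 12 * 11 * 10 * 9
Denominator: 6! = 720
C(14, 6) = 3003


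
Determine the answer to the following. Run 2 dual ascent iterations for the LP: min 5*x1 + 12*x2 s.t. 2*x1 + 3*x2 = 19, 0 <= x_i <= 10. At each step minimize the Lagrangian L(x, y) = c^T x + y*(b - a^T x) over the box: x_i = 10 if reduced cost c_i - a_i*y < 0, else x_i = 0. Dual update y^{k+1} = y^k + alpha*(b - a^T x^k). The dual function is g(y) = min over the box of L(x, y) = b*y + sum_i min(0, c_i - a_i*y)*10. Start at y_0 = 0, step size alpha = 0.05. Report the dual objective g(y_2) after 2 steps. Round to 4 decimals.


Dual ascent for LP: min 5*x1 + 12*x2, 2*x1 + 3*x2 = 19, 0 <= x_i <= 10
Step 1: y^k = 0.0, reduced costs: (5.0, 12.0)
  x^k = (0.0, 0.0), subgradient = b - a^T x = 19.0
  y^{k+1} = 0.0 + 0.05*19.0 = 0.95
Step 2: y^k = 0.95, reduced costs: (3.1, 9.15)
  x^k = (0.0, 0.0), subgradient = b - a^T x = 19.0
  y^{k+1} = 0.95 + 0.05*19.0 = 1.9
Dual objective at y_2 = 1.9: reduced costs (1.2, 6.3), box minimizer x = (0.0, 0.0)
g(y_2) = b*y + (c1 - a1*y)*x1 + (c2 - a2*y)*x2 = 19*1.9 + 1.2*0.0 + 6.3*0.0 = 36.1 + 0.0 + 0.0 = 36.1


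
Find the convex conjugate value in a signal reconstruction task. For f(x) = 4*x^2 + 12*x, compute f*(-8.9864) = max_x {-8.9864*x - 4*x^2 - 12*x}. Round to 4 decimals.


f*(y) = sup_x {y*x - a*x^2 - b*x} = sup_x {(y-b)*x - a*x^2}
FOC: (y - b) - 2a*x = 0 => x* = (y - b)/(2a)
x* = (-8.9864 - 12)/(2*4) = -2.6233
f*(-8.9864) = (y-b)^2/(4a) = (-8.9864 - 12)^2/(4*4)
= 440.429/16 = 27.5268


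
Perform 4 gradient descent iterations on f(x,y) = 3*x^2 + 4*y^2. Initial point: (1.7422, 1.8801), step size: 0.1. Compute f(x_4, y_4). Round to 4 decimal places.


Gradient descent on f(x,y) = 3*x^2 + 4*y^2.
Starting point: (1.7422, 1.8801), alpha = 0.1
Step 1: grad_x = 2*3*1.7422 = 10.4532, grad_y = 2*4*1.8801 = 15.0408
  x_1 = 1.7422 - 0.1*10.4532 = 0.6969
  y_1 = 1.8801 - 0.1*15.0408 = 0.376
Step 2: grad_x = 2*3*0.6969 = 4.1813, grad_y = 2*4*0.376 = 3.0082
  x_2 = 0.6969 - 0.1*4.1813 = 0.2788
  y_2 = 0.376 - 0.1*3.0082 = 0.0752
Step 3: grad_x = 2*3*0.2788 = 1.6725, grad_y = 2*4*0.0752 = 0.6016
  x_3 = 0.2788 - 0.1*1.6725 = 0.1115
  y_3 = 0.0752 - 0.1*0.6016 = 0.015
Step 4: grad_x = 2*3*0.1115 = 0.669, grad_y = 2*4*0.015 = 0.1203
  x_4 = 0.1115 - 0.1*0.669 = 0.0446
  y_4 = 0.015 - 0.1*0.1203 = 0.003
f(0.0446, 0.003) = 3*0.0446^2 + 4*0.003^2 = 0.006


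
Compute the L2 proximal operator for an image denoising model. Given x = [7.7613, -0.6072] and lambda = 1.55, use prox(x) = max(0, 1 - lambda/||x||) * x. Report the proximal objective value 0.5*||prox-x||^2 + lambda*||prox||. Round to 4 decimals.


Step 1: Compute ||x||.
||x|| = 7.785
Step 2: Compute scaling factor.
scale = max(0, 1 - 1.55/7.785) = 0.8009
Step 3: prox(x) = [6.216, -0.4863]
||prox(x)|| = 6.235
Step 4: Proximal objective.
0.5*||prox-x||^2 = 1.2013
lambda*||prox|| = 9.6643
Total = 10.8655


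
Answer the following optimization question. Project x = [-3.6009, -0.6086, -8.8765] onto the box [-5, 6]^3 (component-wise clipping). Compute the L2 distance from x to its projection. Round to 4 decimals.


Project each component onto [-5, 6].
clip(-3.6009) = -3.6009, clip(-0.6086) = -0.6086, clip(-8.8765) = -5.0
Projection = [-3.6009, -0.6086, -5.0]
Squared diffs: [0.0, 0.0, 15.0273]
Distance = sqrt(15.0273) = 3.8765


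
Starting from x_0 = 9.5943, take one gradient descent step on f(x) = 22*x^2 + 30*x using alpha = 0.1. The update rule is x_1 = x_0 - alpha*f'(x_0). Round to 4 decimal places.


We compute the gradient at x_0 and apply the update.
f'(x) = 44*x + 30
f'(9.5943) = 44*9.5943 + 30 = 452.1492
x_1 = 9.5943 - 0.1*452.1492 = -35.6206


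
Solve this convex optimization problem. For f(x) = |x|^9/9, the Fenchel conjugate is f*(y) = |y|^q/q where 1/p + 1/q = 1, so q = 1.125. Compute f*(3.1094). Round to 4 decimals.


The conjugate exponent q satisfies 1/p + 1/q = 1.
p = 9, so q = 9/(9 - 1) = 1.125
|y|^q = 3.1094^1.125 = 3.5831
f*(3.1094) = 3.5831 / 1.125 = 3.185


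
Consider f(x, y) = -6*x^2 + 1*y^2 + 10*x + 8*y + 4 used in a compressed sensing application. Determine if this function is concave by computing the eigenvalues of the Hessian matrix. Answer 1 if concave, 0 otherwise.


The Hessian of f(x,y) = -6*x^2 + 1*y^2 + 10*x + 8*y + 4 is:
H = [[-12, 0], [0, 2]]
Trace = -12 + 2 = -10
Determinant = -12*2 - (0)^2 = -24
Discriminant = (-10)^2 - 4*-24 = 196.0
Eigenvalues: lambda_1 = -12.0, lambda_2 = 2.0
The function is not concave.

0


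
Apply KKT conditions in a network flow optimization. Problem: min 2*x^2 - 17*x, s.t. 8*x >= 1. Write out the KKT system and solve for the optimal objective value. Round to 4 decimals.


Step 1: Try lambda = 0 (constraint inactive).
Stationarity: 2*2*x - 17 = 0
x* = 17/(2*2) = 4.25
Check constraint: 8*4.25 = 34.0 >= 1 -- satisfied.
Step 2: Compute optimal value.
f(x*) = 2*4.25^2 - 17*4.25 = -36.125


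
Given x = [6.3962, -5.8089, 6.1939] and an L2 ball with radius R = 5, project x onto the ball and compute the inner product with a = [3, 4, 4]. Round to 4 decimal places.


Step 1: Compute ||x|| (intermediates to 6 decimals).
||x|| = sqrt(6.3962^2 + (-5.8089)^2 + 6.1939^2) = 10.631044
Step 2: Project.
Since ||x|| > R, scale = R/||x|| = 5/10.631044 = 0.470321, proj(x) = scale * x
proj(x) = [3.008267, -2.732048, 2.913121]
Step 3: Dot product.
a^T * proj(x) = 3*3.008267 + 4*(-2.732048) + 4*2.913121 = 9.7491


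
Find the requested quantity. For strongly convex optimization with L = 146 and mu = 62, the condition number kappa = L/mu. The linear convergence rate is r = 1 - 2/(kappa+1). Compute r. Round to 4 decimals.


Step 1: Compute the condition number.
kappa = L/mu = 146/62 = 2.3548
Step 2: Compute the convergence rate.
r = 1 - 2/(kappa + 1) = 1 - 2*mu/(L + mu) = (L - mu)/(L + mu) = 84/208 = 0.4038


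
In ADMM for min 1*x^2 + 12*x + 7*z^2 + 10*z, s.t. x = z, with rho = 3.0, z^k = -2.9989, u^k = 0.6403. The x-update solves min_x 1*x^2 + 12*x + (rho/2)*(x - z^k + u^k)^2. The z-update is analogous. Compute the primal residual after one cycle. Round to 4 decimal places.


ADMM iteration with rho = 3.0, z^k = -2.9989, u^k = 0.6403
Step 1: x-update.
Minimize 1*x^2 + 12*x + (3.0/2)*(x + 2.9989 + 0.6403)^2
FOC: (2*1 + 3.0)*x = -12 + 3.0*(-2.9989 - 0.6403)
x^{k+1} = -4.5835
Step 2: z-update.
Minimize 7*z^2 + 10*z + (3.0/2)*(-4.5835 - z + 0.6403)^2
FOC: (2*7 + 3.0)*z = -10 + 3.0*(-4.5835 + 0.6403)
z^{k+1} = -1.2841
Step 3: u-update.
u^{k+1} = 0.6403 - 4.5835 + 1.2841 = -2.6591
Step 4: Primal residual = |-4.5835 + 1.2841| = 3.2994


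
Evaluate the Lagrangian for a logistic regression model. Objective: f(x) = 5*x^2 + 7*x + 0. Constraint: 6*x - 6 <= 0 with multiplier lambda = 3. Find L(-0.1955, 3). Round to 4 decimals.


Step 1: Evaluate f(x).
f(-0.1955) = 5*(-0.1955)^2 + 7*(-0.1955) + 0 = -1.1774
Step 2: Evaluate g(x).
g(-0.1955) = 6*-0.1955 - 6 = -7.173
Step 3: Compute Lagrangian.
L = -1.1774 + 3*-7.173 = -22.6964


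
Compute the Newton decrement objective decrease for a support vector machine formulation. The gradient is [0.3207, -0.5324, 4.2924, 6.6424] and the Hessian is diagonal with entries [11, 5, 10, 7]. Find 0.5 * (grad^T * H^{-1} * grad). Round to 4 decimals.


Step 1: H is diagonal, so H^(-1) * g = [0.0292, -0.1065, 0.4292, 0.9489].
Step 2: g^T H^(-1) g = sum_i g_i^2 / H_ii
  = (0.3207)^2/11 + (-0.5324)^2/5 + (4.2924)^2/10 + (6.6424)^2/7
  = 0.0093 + 0.0567 + 1.8425 + 6.3031 = 8.2116
Step 3: Objective decrease = 0.5 * g^T H^(-1) g = 4.1058


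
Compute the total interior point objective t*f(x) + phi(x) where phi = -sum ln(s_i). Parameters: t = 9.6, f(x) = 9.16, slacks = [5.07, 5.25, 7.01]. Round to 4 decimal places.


Step 1: Compute log-barrier.
ln values: [1.6233, 1.6582, 1.9473]
phi = -(1.6233 + 1.6582 + 1.9473) = -5.2289
Step 2: Compute augmented objective.
t*f(x) = 9.6*9.16 = 87.936
Total = 87.936 - 5.2289 = 82.7071


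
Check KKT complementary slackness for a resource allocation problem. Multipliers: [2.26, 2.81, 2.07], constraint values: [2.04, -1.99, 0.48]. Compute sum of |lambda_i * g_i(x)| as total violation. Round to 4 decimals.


KKT complementary slackness check:
lambda_1 * g_1 = 2.26 * 2.04 = 4.6104
lambda_2 * g_2 = 2.81 * -1.99 = -5.5919
lambda_3 * g_3 = 2.07 * 0.48 = 0.9936
Total violation = 4.6104 + 5.5919 + 0.9936 = 11.1959


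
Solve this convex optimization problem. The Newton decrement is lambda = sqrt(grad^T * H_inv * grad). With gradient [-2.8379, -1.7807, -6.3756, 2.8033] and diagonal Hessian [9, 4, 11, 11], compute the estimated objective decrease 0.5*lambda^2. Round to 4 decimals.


Step 1: H is diagonal, so H^(-1) * g = [-0.3153, -0.4452, -0.5796, 0.2548].
Step 2: g^T H^(-1) g = sum_i g_i^2 / H_ii
  = (-2.8379)^2/9 + (-1.7807)^2/4 + (-6.3756)^2/11 + (2.8033)^2/11
  = 0.8949 + 0.7927 + 3.6953 + 0.7144 = 6.0973
Step 3: Objective decrease = 0.5 * g^T H^(-1) g = 3.0486


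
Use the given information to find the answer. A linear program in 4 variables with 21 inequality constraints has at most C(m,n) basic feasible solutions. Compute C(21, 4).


Each vertex corresponds to some choice of n active constraints out of m, so the number of vertices is at most C(m, n) = m! / (n!(m-n)!).
m = 21, n = 4
Numerator: 21 * 20 * 19 * 18
Denominator: 4! = 24
C(21, 4) = 5985


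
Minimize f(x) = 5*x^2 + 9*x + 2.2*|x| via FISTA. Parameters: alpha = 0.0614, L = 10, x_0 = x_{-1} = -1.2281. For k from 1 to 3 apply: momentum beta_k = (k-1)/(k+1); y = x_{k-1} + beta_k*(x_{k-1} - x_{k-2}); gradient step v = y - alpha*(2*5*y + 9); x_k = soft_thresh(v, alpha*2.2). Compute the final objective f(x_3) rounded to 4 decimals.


FISTA on f(x) = 5*x^2 + 9*x + 2.2*|x|
L = 10, alpha = 0.0614
Iteration 1: beta = 0.0, y = -1.2281 + 0.0*(-1.2281 + 1.2281) = -1.2281
  grad(y) = -3.281, v = y - alpha*grad = -1.0266
  prox(v) = soft_thresh(-1.0266, 0.1351) = -0.8916
Iteration 2: beta = 0.3333, y = -0.8916 + 0.3333*(-0.8916 + 1.2281) = -0.7794
  grad(y) = 1.2061, v = y - alpha*grad = -0.8534
  prox(v) = soft_thresh(-0.8534, 0.1351) = -0.7184
Iteration 3: beta = 0.5, y = -0.7184 + 0.5*(-0.7184 + 0.8916) = -0.6318
  grad(y) = 2.6824, v = y - alpha*grad = -0.7965
  prox(v) = soft_thresh(-0.7965, 0.1351) = -0.6614
f(x_3) = 5*(-0.6614)^2 + 9*(-0.6614) + 2.2*|-0.6614| = -2.3103


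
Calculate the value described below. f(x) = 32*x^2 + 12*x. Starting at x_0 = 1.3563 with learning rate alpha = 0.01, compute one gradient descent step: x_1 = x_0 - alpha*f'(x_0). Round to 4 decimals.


We compute the gradient at x_0 and apply the update.
f'(x) = 64*x + 12
f'(1.3563) = 64*1.3563 + 12 = 98.8032
x_1 = 1.3563 - 0.01*98.8032 = 0.3683


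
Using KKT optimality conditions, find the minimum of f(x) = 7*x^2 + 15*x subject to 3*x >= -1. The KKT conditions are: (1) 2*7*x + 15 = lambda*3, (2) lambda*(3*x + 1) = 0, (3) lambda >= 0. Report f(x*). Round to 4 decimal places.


Step 1: Try lambda = 0 (constraint inactive).
x_unc = -15/(2*7) = -1.0714
Check: 3*-1.0714 = -3.2142 < -1 -- violated!
Step 2: Constraint must be active: 3*x = -1
x* = -1/3 = -0.3333 (rounded; the exact value -1/3 is used below)
lambda = (2*7*(-1/3) + 15)/3 = 3.4444
Step 3: Compute optimal value.
f(x*) = 7*(-1/3)^2 + 15*(-1/3) = -4.2222


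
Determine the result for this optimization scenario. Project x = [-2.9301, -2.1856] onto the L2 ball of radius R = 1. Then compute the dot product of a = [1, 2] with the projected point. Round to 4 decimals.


Step 1: Compute ||x|| (intermediates to 6 decimals).
||x|| = sqrt((-2.9301)^2 + (-2.1856)^2) = 3.655453
Step 2: Project.
Since ||x|| > R, scale = R/||x|| = 1/3.655453 = 0.273564, proj(x) = scale * x
proj(x) = [-0.80157, -0.597901]
Step 3: Dot product.
a^T * proj(x) = 1*(-0.80157) + 2*(-0.597901) = -1.9974


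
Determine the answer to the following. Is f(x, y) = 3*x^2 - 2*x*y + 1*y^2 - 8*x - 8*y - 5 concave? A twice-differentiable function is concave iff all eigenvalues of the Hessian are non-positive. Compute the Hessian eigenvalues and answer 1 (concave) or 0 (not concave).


The Hessian of f(x,y) = 3*x^2 - 2*x*y + 1*y^2 - 8*x - 8*y - 5 is:
H = [[6, -2], [-2, 2]]
Trace = 6 + 2 = 8
Determinant = 6*2 - (-2)^2 = 8
Discriminant = (8)^2 - 4*8 = 32.0
Eigenvalues: lambda_1 = 1.1716, lambda_2 = 6.8284
The function is not concave.

0


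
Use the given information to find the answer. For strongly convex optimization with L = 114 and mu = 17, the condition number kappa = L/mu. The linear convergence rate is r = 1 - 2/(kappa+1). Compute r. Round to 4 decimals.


Step 1: Compute the condition number.
kappa = L/mu = 114/17 = 6.7059
Step 2: Compute the convergence rate.
r = 1 - 2/(kappa + 1) = 1 - 2*mu/(L + mu) = (L - mu)/(L + mu) = 97/131 = 0.7405


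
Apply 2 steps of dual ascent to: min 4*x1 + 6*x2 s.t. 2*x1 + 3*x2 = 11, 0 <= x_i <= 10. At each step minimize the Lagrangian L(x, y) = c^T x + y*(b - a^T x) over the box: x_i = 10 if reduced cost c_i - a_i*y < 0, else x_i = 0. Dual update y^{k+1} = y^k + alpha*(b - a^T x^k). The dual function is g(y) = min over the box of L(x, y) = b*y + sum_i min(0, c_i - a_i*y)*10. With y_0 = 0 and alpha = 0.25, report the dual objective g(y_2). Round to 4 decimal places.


Dual ascent for LP: min 4*x1 + 6*x2, 2*x1 + 3*x2 = 11, 0 <= x_i <= 10
Step 1: y^k = 0.0, reduced costs: (4.0, 6.0)
  x^k = (0.0, 0.0), subgradient = b - a^T x = 11.0
  y^{k+1} = 0.0 + 0.25*11.0 = 2.75
Step 2: y^k = 2.75, reduced costs: (-1.5, -2.25)
  x^k = (10.0, 10.0), subgradient = b - a^T x = -39.0
  y^{k+1} = 2.75 + 0.25*-39.0 = -7.0
Dual objective at y_2 = -7.0: reduced costs (18.0, 27.0), box minimizer x = (0.0, 0.0)
g(y_2) = b*y + (c1 - a1*y)*x1 + (c2 - a2*y)*x2 = 11*(-7.0) + 18.0*0.0 + 27.0*0.0 = -77.0 + 0.0 + 0.0 = -77.0


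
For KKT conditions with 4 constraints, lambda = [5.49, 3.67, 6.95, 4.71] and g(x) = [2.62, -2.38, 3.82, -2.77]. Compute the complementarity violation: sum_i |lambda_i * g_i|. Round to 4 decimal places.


KKT complementary slackness check:
lambda_1 * g_1 = 5.49 * 2.62 = 14.3838
lambda_2 * g_2 = 3.67 * -2.38 = -8.7346
lambda_3 * g_3 = 6.95 * 3.82 = 26.549
lambda_4 * g_4 = 4.71 * -2.77 = -13.0467
Total violation = 14.3838 + 8.7346 + 26.549 + 13.0467 = 62.7141


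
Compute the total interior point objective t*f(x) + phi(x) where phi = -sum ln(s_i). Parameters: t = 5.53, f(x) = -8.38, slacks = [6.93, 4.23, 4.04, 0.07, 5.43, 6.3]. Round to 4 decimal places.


Step 1: Compute log-barrier.
ln values: [1.9359, 1.4422, 1.3962, -2.6593, 1.6919, 1.8405]
phi = -(1.9359 + 1.4422 + 1.3962 - 2.6593 + 1.6919 + 1.8405) = -5.6475
Step 2: Compute augmented objective.
t*f(x) = 5.53*-8.38 = -46.3414
Total = -46.3414 - 5.6475 = -51.9889


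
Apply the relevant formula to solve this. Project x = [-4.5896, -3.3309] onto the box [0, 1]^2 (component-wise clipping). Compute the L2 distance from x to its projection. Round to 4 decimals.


Project each component onto [0, 1].
clip(-4.5896) = 0.0, clip(-3.3309) = 0.0
Projection = [0.0, 0.0]
Squared diffs: [21.0644, 11.0949]
Distance = sqrt(32.1593) = 5.6709


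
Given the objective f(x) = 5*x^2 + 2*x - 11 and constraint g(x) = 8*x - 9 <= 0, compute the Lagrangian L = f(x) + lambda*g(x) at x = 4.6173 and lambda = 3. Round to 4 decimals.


Step 1: Evaluate f(x).
f(4.6173) = 5*4.6173^2 + 2*4.6173 - 11 = 104.8319
Step 2: Evaluate g(x).
g(4.6173) = 8*4.6173 - 9 = 27.9384
Step 3: Compute Lagrangian.
L = 104.8319 + 3*27.9384 = 188.6471


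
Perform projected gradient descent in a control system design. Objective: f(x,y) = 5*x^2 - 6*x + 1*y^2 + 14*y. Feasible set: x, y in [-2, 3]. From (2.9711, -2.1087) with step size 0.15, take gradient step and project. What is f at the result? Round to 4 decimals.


Step 1: Compute gradient at (2.9711, -2.1087).
grad_x = 2*5*2.9711 - 6 = 23.711
grad_y = 2*1*-2.1087 + 14 = 9.7826
Step 2: Gradient step.
x_raw = 2.9711 - 0.15*23.711 = -0.5856
y_raw = -2.1087 - 0.15*9.7826 = -3.5761
Step 3: Project onto [-2, 3].
x_proj = clip(-0.5856) = -0.5856
y_proj = clip(-3.5761) = -2.0
Step 4: Evaluate f.
f(-0.5856, -2.0) = -18.7724


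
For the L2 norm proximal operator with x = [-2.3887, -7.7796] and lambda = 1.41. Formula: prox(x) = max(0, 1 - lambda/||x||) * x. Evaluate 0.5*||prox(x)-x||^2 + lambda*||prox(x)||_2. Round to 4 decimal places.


Step 1: Compute ||x||.
||x|| = 8.1381
Step 2: Compute scaling factor.
scale = max(0, 1 - 1.41/8.1381) = 0.8267
Step 3: prox(x) = [-1.9748, -6.4317]
||prox(x)|| = 6.7281
Step 4: Proximal objective.
0.5*||prox-x||^2 = 0.9941
lambda*||prox|| = 9.4866
Total = 10.4806


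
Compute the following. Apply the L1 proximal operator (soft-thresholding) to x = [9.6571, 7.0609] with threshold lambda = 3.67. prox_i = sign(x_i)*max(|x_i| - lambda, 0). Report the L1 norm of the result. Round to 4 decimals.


Soft-thresholding with lambda = 3.67:
prox(9.6571) = sign(9.6571)*max(|9.6571| - 3.67, 0) = 5.9871
prox(7.0609) = sign(7.0609)*max(|7.0609| - 3.67, 0) = 3.3909
prox(x) = [5.9871, 3.3909]
||prox(x)||_1 = 5.9871 + 3.3909 = 9.378
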